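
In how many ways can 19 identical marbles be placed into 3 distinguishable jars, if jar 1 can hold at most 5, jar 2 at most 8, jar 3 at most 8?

6

By stars and bars, unrestricted non-negative solutions to x_1+…+x_3 = 19 number C(19+2,2) = 210.
Subtract solutions that violate a single cap (substitute x_i' = x_i − (cap_i+1)): x_1 ≥ 6 gives C(15,2) = 105; x_2 ≥ 9 gives C(12,2) = 66; x_3 ≥ 9 gives C(12,2) = 66. Together 237.
Add back pairs where two caps are both exceeded: 15 + 15 + 3 = 33.
By inclusion–exclusion the count is 210 − 237 + 33 = 6.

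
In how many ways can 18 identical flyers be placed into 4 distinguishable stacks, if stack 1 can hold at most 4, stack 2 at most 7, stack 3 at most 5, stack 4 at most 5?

20

Ignoring the caps, the number of non-negative solutions to x_1+…+x_4 = 18 is C(21,3) = 1330.
Subtract solutions that violate a single cap (substitute x_i' = x_i − (cap_i+1)): x_1 ≥ 5 gives C(16,3) = 560; x_2 ≥ 8 gives C(13,3) = 286; x_3 ≥ 6 gives C(15,3) = 455; x_4 ≥ 6 gives C(15,3) = 455. Together 1756.
Add back pairs where two caps are both exceeded: 56 + 120 + 120 + 35 + 35 + 84 = 450.
Subtract triples: 0 + 0 + 4 + 0 = 4.
By inclusion–exclusion the count is 1330 − 1756 + 450 − 4 = 20.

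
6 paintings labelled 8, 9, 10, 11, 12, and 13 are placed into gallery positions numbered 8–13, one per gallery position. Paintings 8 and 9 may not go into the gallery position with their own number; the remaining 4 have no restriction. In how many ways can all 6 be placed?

504

Let Aᵢ (for i ∈ {8, 9}) be the placements that put painting i in its forbidden gallery position. Any j of these fix j positions, leaving (6−j)! ways to fill the rest, and there are C(2,j) ways to pick which j.
By inclusion–exclusion, the number of valid placements is Σ_{j=0}^{2} (−1)^j C(2,j)·(6−j)!.
Computing: 720 − 240 + 24 = 504.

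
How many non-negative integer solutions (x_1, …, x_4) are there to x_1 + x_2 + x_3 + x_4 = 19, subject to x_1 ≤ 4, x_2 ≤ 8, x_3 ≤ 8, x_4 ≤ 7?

144

By stars and bars, unrestricted non-negative solutions to x_1+…+x_4 = 19 number C(19+3,3) = 1540.
Subtract solutions that violate a single cap (substitute x_i' = x_i − (cap_i+1)): x_1 ≥ 5 gives C(17,3) = 680; x_2 ≥ 9 gives C(13,3) = 286; x_3 ≥ 9 gives C(13,3) = 286; x_4 ≥ 8 gives C(14,3) = 364. Together 1616.
Add back pairs where two caps are both exceeded: 56 + 56 + 84 + 4 + 10 + 10 = 220.
By inclusion–exclusion the count is 1540 − 1616 + 220 = 144.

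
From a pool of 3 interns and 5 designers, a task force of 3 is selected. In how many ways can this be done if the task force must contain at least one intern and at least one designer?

Unrestricted: C(8,3) = 56 ways to pick any 3 of the 8.
Selections missing a whole group: no interns → C(5,3) = 10; no designers → C(3,3) = 1.
Both groups omitted at once is impossible, so 56 − 11 = 45.

45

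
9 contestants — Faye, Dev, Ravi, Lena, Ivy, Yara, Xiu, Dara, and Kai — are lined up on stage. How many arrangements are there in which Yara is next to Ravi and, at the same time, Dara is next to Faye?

20160

Treat {Yara,Ravi} as one block (2 orders) and {Dara,Faye} as another (2 orders).
That leaves 7 units to arrange: 2 × 2 × 7! = 4 × 5040 = 20160.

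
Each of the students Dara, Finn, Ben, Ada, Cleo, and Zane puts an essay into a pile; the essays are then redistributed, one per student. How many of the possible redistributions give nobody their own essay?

265

Let Aᵢ be the assignments in which student i gets their own essay. We want the size of the complement of A₁∪…∪A_6.
By inclusion–exclusion this is Σ_{j=0}^{6} (−1)^j C(6,j)·(6−j)!.
Computing: 720 − 720 + 360 − 120 + 30 − 6 + 1 = 265.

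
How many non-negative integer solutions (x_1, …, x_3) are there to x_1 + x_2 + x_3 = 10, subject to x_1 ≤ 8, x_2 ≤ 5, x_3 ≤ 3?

Without the upper bounds there are C(12,2) = 66 ways to split 10 among 3 variables.
Subtract solutions that violate a single cap (substitute x_i' = x_i − (cap_i+1)): x_1 ≥ 9 gives C(3,2) = 3; x_2 ≥ 6 gives C(6,2) = 15; x_3 ≥ 4 gives C(8,2) = 28. Together 46.
Add back pairs where two caps are both exceeded: 0 + 0 + 1 = 1.
By inclusion–exclusion the count is 66 − 46 + 1 = 21.

21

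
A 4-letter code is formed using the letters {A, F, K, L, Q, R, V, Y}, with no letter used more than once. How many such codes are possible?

1680

With no repetition, fill the 4 letters in order: 8 choices, then 7, down to 5.
8 × 7 × 6 × 5 = 1680.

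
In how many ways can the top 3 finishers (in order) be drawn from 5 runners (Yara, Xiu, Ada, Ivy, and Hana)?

There are 5 choices for 1st place, 4 for 2nd, and 3 for 3rd.
That gives 5 × 4 × 3 = 60.

60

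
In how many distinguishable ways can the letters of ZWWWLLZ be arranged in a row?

ZWWWLLZ has 7 letters with L appearing twice, W appearing 3 times, and Z appearing twice.
Dividing 7! = 5040 by 3!·2!·2! = 24 for the repeated letters gives 210.

210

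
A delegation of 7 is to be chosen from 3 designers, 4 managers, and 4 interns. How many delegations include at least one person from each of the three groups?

Total 7-person selections from all 11: C(11,7) = 330.
Subtract selections that omit an entire group: no designers → C(8,7) = 8; no managers → C(7,7) = 1; no interns → C(7,7) = 1.
Add back selections omitting two groups (i.e. drawn from a single group): C(3,7) + C(4,7) + C(4,7) = 0.
By inclusion–exclusion: 330 − 10 + 0 = 320.

320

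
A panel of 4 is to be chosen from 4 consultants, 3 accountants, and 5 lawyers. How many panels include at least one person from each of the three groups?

Unrestricted: C(12,4) = 495 ways to pick any 4 of the 12.
Subtract selections that omit an entire group: no consultants → C(8,4) = 70; no accountants → C(9,4) = 126; no lawyers → C(7,4) = 35.
Add back selections omitting two groups (i.e. drawn from a single group): C(4,4) + C(3,4) + C(5,4) = 6.
By inclusion–exclusion: 495 − 231 + 6 = 270.

270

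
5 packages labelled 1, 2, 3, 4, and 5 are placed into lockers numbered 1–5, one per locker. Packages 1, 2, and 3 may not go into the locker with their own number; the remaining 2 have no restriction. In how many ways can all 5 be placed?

Let Aᵢ (for i ∈ {1, 2, 3}) be the placements that put package i in its forbidden locker. Any j of these fix j positions, leaving (5−j)! ways to fill the rest, and there are C(3,j) ways to pick which j.
By inclusion–exclusion, the number of valid placements is Σ_{j=0}^{3} (−1)^j C(3,j)·(5−j)!.
Computing: 120 − 72 + 18 − 2 = 64.

64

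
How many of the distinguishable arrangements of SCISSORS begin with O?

With the first slot taken by O, it remains to arrange the other 7 letters (SCISSRS).
Those 7 letters have S appearing 4 times, giving (7)!/(4!) = 210.

210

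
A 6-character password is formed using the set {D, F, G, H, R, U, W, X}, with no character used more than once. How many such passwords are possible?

20160

This is a permutation of 6 out of 8: P(8,6) = 8!/2!.
8 × 7 × 6 × 5 × 4 × 3 = 20160.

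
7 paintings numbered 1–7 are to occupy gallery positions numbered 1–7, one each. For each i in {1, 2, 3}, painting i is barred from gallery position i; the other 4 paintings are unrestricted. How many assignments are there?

Let Aᵢ (for i ∈ {1, 2, 3}) be the placements that put painting i in its forbidden gallery position. Any j of these fix j positions, leaving (7−j)! ways to fill the rest, and there are C(3,j) ways to pick which j.
By inclusion–exclusion, the number of valid placements is Σ_{j=0}^{3} (−1)^j C(3,j)·(7−j)!.
Computing: 5040 − 2160 + 360 − 24 = 3216.

3216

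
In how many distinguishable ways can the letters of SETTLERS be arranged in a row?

SETTLERS has 8 letters with E appearing twice, S appearing twice, and T appearing twice.
The number of distinct arrangements is 8!/(2!·2!·2!) = 40320/8 = 5040.

5040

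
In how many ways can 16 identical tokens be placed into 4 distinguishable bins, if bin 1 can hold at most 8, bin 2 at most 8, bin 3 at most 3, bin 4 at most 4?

90

By stars and bars, unrestricted non-negative solutions to x_1+…+x_4 = 16 number C(16+3,3) = 969.
Subtract solutions that violate a single cap (substitute x_i' = x_i − (cap_i+1)): x_1 ≥ 9 gives C(10,3) = 120; x_2 ≥ 9 gives C(10,3) = 120; x_3 ≥ 4 gives C(15,3) = 455; x_4 ≥ 5 gives C(14,3) = 364. Together 1059.
Add back pairs where two caps are both exceeded: 0 + 20 + 10 + 20 + 10 + 120 = 180.
By inclusion–exclusion the count is 969 − 1059 + 180 = 90.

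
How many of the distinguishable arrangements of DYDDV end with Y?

With the last slot taken by Y, it remains to arrange the other 4 letters (DDDV).
Those 4 letters have D appearing 3 times, giving (4)!/(3!) = 4.

4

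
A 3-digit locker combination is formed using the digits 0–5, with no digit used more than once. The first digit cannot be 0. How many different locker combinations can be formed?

100

The first digit has 6−1 = 5 choices (anything except 0).
The remaining 2 digits are filled from the other 5 symbols without repetition: 5 × 4 = 20.
Total: 5 × 20 = 100.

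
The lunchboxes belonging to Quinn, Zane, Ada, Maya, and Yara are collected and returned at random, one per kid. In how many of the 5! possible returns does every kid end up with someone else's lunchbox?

Let Aᵢ be the assignments in which kid i gets their own lunchbox. We want the size of the complement of A₁∪…∪A_5.
By inclusion–exclusion this is Σ_{j=0}^{5} (−1)^j C(5,j)·(5−j)!.
Computing: 120 − 120 + 60 − 20 + 5 − 1 = 44.

44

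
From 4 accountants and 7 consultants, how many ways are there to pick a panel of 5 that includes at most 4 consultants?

Split by how many consultants are chosen (0 through 4).
Sum: C(7,0)·C(4,5) + C(7,1)·C(4,4) + C(7,2)·C(4,3) + C(7,3)·C(4,2) + C(7,4)·C(4,1) = 0 + 7 + 84 + 210 + 140 = 441.

441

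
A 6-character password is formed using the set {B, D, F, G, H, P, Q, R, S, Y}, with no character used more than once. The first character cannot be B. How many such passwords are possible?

136080

The first character has 10−1 = 9 choices (anything except B).
The remaining 5 characters are filled from the other 9 symbols without repetition: 9 × 8 × 7 × 6 × 5 = 15120.
Total: 9 × 15120 = 136080.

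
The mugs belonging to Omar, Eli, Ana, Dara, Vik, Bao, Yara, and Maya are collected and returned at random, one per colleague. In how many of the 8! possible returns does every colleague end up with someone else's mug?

This is the derangement count D_8: permutations of 8 items with no fixed point.
By inclusion–exclusion this is Σ_{j=0}^{8} (−1)^j C(8,j)·(8−j)!.
Computing: 40320 − 40320 + 20160 − 6720 + 1680 − 336 + 56 − 8 + 1 = 14833.

14833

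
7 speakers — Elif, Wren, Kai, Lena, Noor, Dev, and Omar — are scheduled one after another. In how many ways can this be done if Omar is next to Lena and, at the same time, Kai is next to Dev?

Treat {Omar,Lena} as one block (2 orders) and {Kai,Dev} as another (2 orders).
That leaves 5 units to arrange: 2 × 2 × 5! = 4 × 120 = 480.

480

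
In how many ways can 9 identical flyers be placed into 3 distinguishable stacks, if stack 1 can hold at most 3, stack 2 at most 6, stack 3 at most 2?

6

Ignoring the caps, the number of non-negative solutions to x_1+…+x_3 = 9 is C(11,2) = 55.
Subtract solutions that violate a single cap (substitute x_i' = x_i − (cap_i+1)): x_1 ≥ 4 gives C(7,2) = 21; x_2 ≥ 7 gives C(4,2) = 6; x_3 ≥ 3 gives C(8,2) = 28. Together 55.
Add back pairs where two caps are both exceeded: 0 + 6 + 0 = 6.
By inclusion–exclusion the count is 55 − 55 + 6 = 6.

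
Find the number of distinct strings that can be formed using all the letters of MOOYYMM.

MOOYYMM has 7 letters with M appearing 3 times, O appearing twice, and Y appearing twice.
So there are 7! / (3!·2!·2!) = 210 distinguishable arrangements.

210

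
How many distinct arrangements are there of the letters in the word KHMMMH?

60

The 6 letters of KHMMMH have repeats: H appearing twice and M appearing 3 times.
Dividing 6! = 720 by 3!·2! = 12 for the repeated letters gives 60.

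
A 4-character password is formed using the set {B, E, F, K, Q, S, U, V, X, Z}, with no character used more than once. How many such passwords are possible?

5040

Choose and order 4 of the 10 symbols: the first character has 10 options, the next 9, then 8, 7.
That product is 10 × 9 × 8 × 7 = 5040.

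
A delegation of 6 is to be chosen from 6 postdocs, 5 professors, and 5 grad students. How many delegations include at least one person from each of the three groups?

6875

Total 6-person selections from all 16: C(16,6) = 8008.
Selections missing a whole group: no postdocs → C(10,6) = 210; no professors → C(11,6) = 462; no grad students → C(11,6) = 462.
Add back selections omitting two groups (i.e. drawn from a single group): C(6,6) + C(5,6) + C(5,6) = 1.
By inclusion–exclusion: 8008 − 1134 + 1 = 6875.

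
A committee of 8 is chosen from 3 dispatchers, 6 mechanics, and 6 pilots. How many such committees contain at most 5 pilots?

Split by how many pilots are chosen (0 through 5).
Sum: C(6,0)·C(9,8) + C(6,1)·C(9,7) + C(6,2)·C(9,6) + C(6,3)·C(9,5) + C(6,4)·C(9,4) + C(6,5)·C(9,3) = 9 + 216 + 1260 + 2520 + 1890 + 504 = 6399.

6399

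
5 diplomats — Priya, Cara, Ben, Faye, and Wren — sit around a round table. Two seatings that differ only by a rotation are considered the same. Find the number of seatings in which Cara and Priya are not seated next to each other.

12

All circular seatings of 5 people number (4)! = 24.
Seatings with Cara beside Priya: treat them as a block with 2 internal orders, giving 2 × (3)! = 12.
Subtracting, 24 − 12 = 12.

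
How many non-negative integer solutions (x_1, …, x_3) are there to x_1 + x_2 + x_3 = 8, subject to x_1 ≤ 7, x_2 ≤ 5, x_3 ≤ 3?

23

Ignoring the caps, the number of non-negative solutions to x_1+…+x_3 = 8 is C(10,2) = 45.
Subtract solutions that violate a single cap (substitute x_i' = x_i − (cap_i+1)): x_1 ≥ 8 gives C(2,2) = 1; x_2 ≥ 6 gives C(4,2) = 6; x_3 ≥ 4 gives C(6,2) = 15. Together 22.
No two caps can be exceeded simultaneously, so the pair terms are all 0.
By inclusion–exclusion the count is 45 − 22 + 0 = 23.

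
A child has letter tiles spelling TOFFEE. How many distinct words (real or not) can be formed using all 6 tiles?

Letter multiplicities in TOFFEE: E×2, F×2, O×1, T×1.
Dividing 6! = 720 by 2!·2! = 4 for the repeated letters gives 180.

180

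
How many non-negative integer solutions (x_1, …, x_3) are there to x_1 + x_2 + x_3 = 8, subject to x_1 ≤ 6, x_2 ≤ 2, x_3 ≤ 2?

Ignoring the caps, the number of non-negative solutions to x_1+…+x_3 = 8 is C(10,2) = 45.
Subtract solutions that violate a single cap (substitute x_i' = x_i − (cap_i+1)): x_1 ≥ 7 gives C(3,2) = 3; x_2 ≥ 3 gives C(7,2) = 21; x_3 ≥ 3 gives C(7,2) = 21. Together 45.
Add back pairs where two caps are both exceeded: 0 + 0 + 6 = 6.
By inclusion–exclusion the count is 45 − 45 + 6 = 6.

6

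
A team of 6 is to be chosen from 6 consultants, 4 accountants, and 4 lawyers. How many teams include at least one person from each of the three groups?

Total 6-person selections from all 14: C(14,6) = 3003.
Subtract selections that omit an entire group: no consultants → C(8,6) = 28; no accountants → C(10,6) = 210; no lawyers → C(10,6) = 210.
Add back selections omitting two groups (i.e. drawn from a single group): C(6,6) + C(4,6) + C(4,6) = 1.
By inclusion–exclusion: 3003 − 448 + 1 = 2556.

2556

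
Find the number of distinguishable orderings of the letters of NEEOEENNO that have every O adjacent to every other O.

Treat the 2 copies of O as a single block. The multiset to arrange is then {OO, E, E, E, E, N, N, N}, 8 items in all.
That gives (8)!/(4!·3!) = 280 arrangements.

280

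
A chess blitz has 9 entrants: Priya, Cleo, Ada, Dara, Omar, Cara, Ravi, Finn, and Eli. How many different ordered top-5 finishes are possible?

15120

There are 9 choices for 1st place, 8 for 2nd, and so on down to 5 for position 5.
That gives 9 × 8 × 7 × 6 × 5 = 15120.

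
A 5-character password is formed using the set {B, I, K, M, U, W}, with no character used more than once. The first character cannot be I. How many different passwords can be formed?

The first character has 6−1 = 5 choices (anything except I).
The remaining 4 characters are filled from the other 5 symbols without repetition: 5 × 4 × 3 × 2 = 120.
Total: 5 × 120 = 600.

600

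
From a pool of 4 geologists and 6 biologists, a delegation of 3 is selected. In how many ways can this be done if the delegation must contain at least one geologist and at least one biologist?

96

Total 3-person selections from all 10: C(10,3) = 120.
Selections missing a whole group: no geologists → C(6,3) = 20; no biologists → C(4,3) = 4.
Both groups omitted at once is impossible, so 120 − 24 = 96.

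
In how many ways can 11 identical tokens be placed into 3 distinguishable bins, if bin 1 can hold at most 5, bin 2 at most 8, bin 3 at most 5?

By stars and bars, unrestricted non-negative solutions to x_1+…+x_3 = 11 number C(11+2,2) = 78.
Subtract solutions that violate a single cap (substitute x_i' = x_i − (cap_i+1)): x_1 ≥ 6 gives C(7,2) = 21; x_2 ≥ 9 gives C(4,2) = 6; x_3 ≥ 6 gives C(7,2) = 21. Together 48.
No two caps can be exceeded simultaneously, so the pair terms are all 0.
By inclusion–exclusion the count is 78 − 48 + 0 = 30.

30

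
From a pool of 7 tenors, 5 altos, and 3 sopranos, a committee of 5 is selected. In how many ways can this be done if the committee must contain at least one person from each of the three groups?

Total 5-person selections from all 15: C(15,5) = 3003.
Selections missing a whole group: no tenors → C(8,5) = 56; no altos → C(10,5) = 252; no sopranos → C(12,5) = 792.
Add back selections omitting two groups (i.e. drawn from a single group): C(7,5) + C(5,5) + C(3,5) = 22.
By inclusion–exclusion: 3003 − 1100 + 22 = 1925.

1925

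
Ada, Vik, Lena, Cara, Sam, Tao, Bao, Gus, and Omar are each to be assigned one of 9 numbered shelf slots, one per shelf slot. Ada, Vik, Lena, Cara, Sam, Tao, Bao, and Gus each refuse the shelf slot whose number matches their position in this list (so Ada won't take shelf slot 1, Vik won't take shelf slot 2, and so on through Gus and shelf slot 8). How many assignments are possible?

Let Aᵢ (for 1 ≤ i ≤ 8) be the placements that put person i in their forbidden shelf slot. Any j of these fix j positions, leaving (9−j)! ways to fill the rest, and there are C(8,j) ways to pick which j.
By inclusion–exclusion, the number of valid placements is Σ_{j=0}^{8} (−1)^j C(8,j)·(9−j)!.
Computing: 362880 − 322560 + 141120 − 40320 + 8400 − 1344 + 168 − 16 + 1 = 148329.

148329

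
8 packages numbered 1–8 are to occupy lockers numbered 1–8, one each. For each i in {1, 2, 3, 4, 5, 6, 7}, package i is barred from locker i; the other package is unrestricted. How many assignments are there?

16687

Let Aᵢ (for 1 ≤ i ≤ 7) be the placements that put package i in its forbidden locker. Any j of these fix j positions, leaving (8−j)! ways to fill the rest, and there are C(7,j) ways to pick which j.
By inclusion–exclusion, the number of valid placements is Σ_{j=0}^{7} (−1)^j C(7,j)·(8−j)!.
Computing: 40320 − 35280 + 15120 − 4200 + 840 − 126 + 14 − 1 = 16687.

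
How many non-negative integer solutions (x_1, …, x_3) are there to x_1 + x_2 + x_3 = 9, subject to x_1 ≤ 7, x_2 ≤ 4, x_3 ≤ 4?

Ignoring the caps, the number of non-negative solutions to x_1+…+x_3 = 9 is C(11,2) = 55.
Subtract solutions that violate a single cap (substitute x_i' = x_i − (cap_i+1)): x_1 ≥ 8 gives C(3,2) = 3; x_2 ≥ 5 gives C(6,2) = 15; x_3 ≥ 5 gives C(6,2) = 15. Together 33.
No two caps can be exceeded simultaneously, so the pair terms are all 0.
By inclusion–exclusion the count is 55 − 33 + 0 = 22.

22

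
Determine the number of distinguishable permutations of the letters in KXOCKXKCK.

3780

KXOCKXKCK has 9 letters with C appearing twice, K appearing 4 times, and X appearing twice.
The number of distinct arrangements is 9!/(4!·2!·2!) = 362880/96 = 3780.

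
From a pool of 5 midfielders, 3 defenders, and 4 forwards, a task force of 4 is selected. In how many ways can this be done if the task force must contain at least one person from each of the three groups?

Total 4-person selections from all 12: C(12,4) = 495.
Selections missing a whole group: no midfielders → C(7,4) = 35; no defenders → C(9,4) = 126; no forwards → C(8,4) = 70.
Add back selections omitting two groups (i.e. drawn from a single group): C(5,4) + C(3,4) + C(4,4) = 6.
By inclusion–exclusion: 495 − 231 + 6 = 270.

270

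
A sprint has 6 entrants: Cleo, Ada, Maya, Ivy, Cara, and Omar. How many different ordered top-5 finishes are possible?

720

This is an ordered selection of 5 from 6: P(6,5).
That gives 6 × 5 × 4 × 3 × 2 = 720.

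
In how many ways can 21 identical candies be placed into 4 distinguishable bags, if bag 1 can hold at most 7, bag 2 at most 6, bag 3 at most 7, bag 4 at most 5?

By stars and bars, unrestricted non-negative solutions to x_1+…+x_4 = 21 number C(21+3,3) = 2024.
Subtract solutions that violate a single cap (substitute x_i' = x_i − (cap_i+1)): x_1 ≥ 8 gives C(16,3) = 560; x_2 ≥ 7 gives C(17,3) = 680; x_3 ≥ 8 gives C(16,3) = 560; x_4 ≥ 6 gives C(18,3) = 816. Together 2616.
Add back pairs where two caps are both exceeded: 84 + 56 + 120 + 84 + 165 + 120 = 629.
Subtract triples: 0 + 1 + 0 + 1 = 2.
By inclusion–exclusion the count is 2024 − 2616 + 629 − 2 = 35.

35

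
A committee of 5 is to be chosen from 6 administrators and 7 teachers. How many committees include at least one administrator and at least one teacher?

Total 5-person selections from all 13: C(13,5) = 1287.
Subtract selections that omit an entire group: no administrators → C(7,5) = 21; no teachers → C(6,5) = 6.
Both groups omitted at once is impossible, so 1287 − 27 = 1260.

1260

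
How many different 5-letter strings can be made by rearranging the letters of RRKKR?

RRKKR has 5 letters with K appearing twice and R appearing 3 times.
Dividing 5! = 120 by 3!·2! = 12 for the repeated letters gives 10.

10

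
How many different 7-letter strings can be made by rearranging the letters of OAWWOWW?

Letter multiplicities in OAWWOWW: A×1, O×2, W×4.
The number of distinct arrangements is 7!/(4!·2!) = 5040/48 = 105.

105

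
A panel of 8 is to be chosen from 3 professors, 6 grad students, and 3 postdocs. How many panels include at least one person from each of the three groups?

With no constraint there are C(12,8) = 495 possible selections.
Selections missing a whole group: no professors → C(9,8) = 9; no grad students → C(6,8) = 0; no postdocs → C(9,8) = 9.
Add back selections omitting two groups (i.e. drawn from a single group): C(3,8) + C(6,8) + C(3,8) = 0.
By inclusion–exclusion: 495 − 18 + 0 = 477.

477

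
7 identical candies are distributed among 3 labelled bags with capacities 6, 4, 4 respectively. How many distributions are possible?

23

By stars and bars, unrestricted non-negative solutions to x_1+…+x_3 = 7 number C(7+2,2) = 36.
Subtract solutions that violate a single cap (substitute x_i' = x_i − (cap_i+1)): x_1 ≥ 7 gives C(2,2) = 1; x_2 ≥ 5 gives C(4,2) = 6; x_3 ≥ 5 gives C(4,2) = 6. Together 13.
No two caps can be exceeded simultaneously, so the pair terms are all 0.
By inclusion–exclusion the count is 36 − 13 + 0 = 23.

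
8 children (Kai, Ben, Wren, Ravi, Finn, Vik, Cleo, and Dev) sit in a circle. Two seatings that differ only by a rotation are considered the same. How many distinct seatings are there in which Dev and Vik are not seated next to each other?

All circular seatings of 8 people number (7)! = 5040.
Seatings with Dev beside Vik: treat them as a block with 2 internal orders, giving 2 × (6)! = 1440.
Subtracting, 5040 − 1440 = 3600.

3600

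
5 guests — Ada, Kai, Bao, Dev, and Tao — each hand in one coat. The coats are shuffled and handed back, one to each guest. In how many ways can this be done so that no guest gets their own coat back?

44

Let Aᵢ be the assignments in which guest i gets their own coat. We want the size of the complement of A₁∪…∪A_5.
By inclusion–exclusion this is Σ_{j=0}^{5} (−1)^j C(5,j)·(5−j)!.
Computing: 120 − 120 + 60 − 20 + 5 − 1 = 44.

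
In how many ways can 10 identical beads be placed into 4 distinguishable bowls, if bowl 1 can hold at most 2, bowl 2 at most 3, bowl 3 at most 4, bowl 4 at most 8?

56

Ignoring the caps, the number of non-negative solutions to x_1+…+x_4 = 10 is C(13,3) = 286.
Subtract solutions that violate a single cap (substitute x_i' = x_i − (cap_i+1)): x_1 ≥ 3 gives C(10,3) = 120; x_2 ≥ 4 gives C(9,3) = 84; x_3 ≥ 5 gives C(8,3) = 56; x_4 ≥ 9 gives C(4,3) = 4. Together 264.
Add back pairs where two caps are both exceeded: 20 + 10 + 0 + 4 + 0 + 0 = 34.
By inclusion–exclusion the count is 286 − 264 + 34 = 56.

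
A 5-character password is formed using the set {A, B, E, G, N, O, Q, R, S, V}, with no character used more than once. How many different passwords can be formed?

30240

With no repetition, fill the 5 characters in order: 10 choices, then 9, down to 6.
That product is 10 × 9 × 8 × 7 × 6 = 30240.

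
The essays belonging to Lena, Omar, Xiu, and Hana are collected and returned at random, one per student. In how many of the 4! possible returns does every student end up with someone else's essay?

Let Aᵢ be the assignments in which student i gets their own essay. We want the size of the complement of A₁∪…∪A_4.
By inclusion–exclusion this is Σ_{j=0}^{4} (−1)^j C(4,j)·(4−j)!.
Computing: 24 − 24 + 12 − 4 + 1 = 9.

9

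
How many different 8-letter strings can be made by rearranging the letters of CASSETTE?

5040

The 8 letters of CASSETTE have repeats: E appearing twice, S appearing twice, and T appearing twice.
So there are 8! / (2!·2!·2!) = 5040 distinguishable arrangements.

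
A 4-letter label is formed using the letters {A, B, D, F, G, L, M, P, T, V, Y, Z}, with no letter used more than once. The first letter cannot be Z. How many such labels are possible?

10890

The first letter has 12−1 = 11 choices (anything except Z).
The remaining 3 letters are filled from the other 11 symbols without repetition: 11 × 10 × 9 = 990.
Total: 11 × 990 = 10890.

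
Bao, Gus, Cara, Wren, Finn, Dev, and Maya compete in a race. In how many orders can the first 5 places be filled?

This is an ordered selection of 5 from 7: P(7,5).
That gives 7 × 6 × 5 × 4 × 3 = 2520.

2520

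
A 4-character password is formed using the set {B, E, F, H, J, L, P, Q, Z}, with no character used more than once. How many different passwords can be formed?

3024

With no repetition, fill the 4 characters in order: 9 choices, then 8, down to 6.
That product is 9 × 8 × 7 × 6 = 3024.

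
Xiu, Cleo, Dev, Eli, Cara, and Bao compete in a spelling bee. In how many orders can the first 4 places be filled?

This is an ordered selection of 4 from 6: P(6,4).
That gives 6 × 5 × 4 × 3 = 360.

360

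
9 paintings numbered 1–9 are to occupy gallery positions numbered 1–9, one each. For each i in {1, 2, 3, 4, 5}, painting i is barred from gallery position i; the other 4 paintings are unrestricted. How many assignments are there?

205056

Let Aᵢ (for 1 ≤ i ≤ 5) be the placements that put painting i in its forbidden gallery position. Any j of these fix j positions, leaving (9−j)! ways to fill the rest, and there are C(5,j) ways to pick which j.
By inclusion–exclusion, the number of valid placements is Σ_{j=0}^{5} (−1)^j C(5,j)·(9−j)!.
Computing: 362880 − 201600 + 50400 − 7200 + 600 − 24 = 205056.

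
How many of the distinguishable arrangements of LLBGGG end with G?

30

With the last slot taken by G, it remains to arrange the other 5 letters (LLBGG).
Those 5 letters have G appearing twice and L appearing twice, giving (5)!/(2!·2!) = 30.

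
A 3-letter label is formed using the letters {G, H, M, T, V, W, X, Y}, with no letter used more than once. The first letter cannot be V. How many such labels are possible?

The first letter has 8−1 = 7 choices (anything except V).
The remaining 2 letters are filled from the other 7 symbols without repetition: 7 × 6 = 42.
Total: 7 × 42 = 294.

294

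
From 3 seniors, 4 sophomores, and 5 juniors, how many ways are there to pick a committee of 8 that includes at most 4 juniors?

Split by how many juniors are chosen (0 through 4).
Sum: C(5,0)·C(7,8) + C(5,1)·C(7,7) + C(5,2)·C(7,6) + C(5,3)·C(7,5) + C(5,4)·C(7,4) = 0 + 5 + 70 + 210 + 175 = 460.

460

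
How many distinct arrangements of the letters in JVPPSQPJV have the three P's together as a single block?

1260

Treat the 3 copies of P as a single block. The multiset to arrange is then {PPP, J, J, Q, S, V, V}, 7 items in all.
That gives (7)!/(2!·2!) = 1260 arrangements.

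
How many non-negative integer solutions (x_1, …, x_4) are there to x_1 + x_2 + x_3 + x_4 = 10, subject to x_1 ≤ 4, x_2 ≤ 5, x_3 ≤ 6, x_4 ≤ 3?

Ignoring the caps, the number of non-negative solutions to x_1+…+x_4 = 10 is C(13,3) = 286.
Subtract solutions that violate a single cap (substitute x_i' = x_i − (cap_i+1)): x_1 ≥ 5 gives C(8,3) = 56; x_2 ≥ 6 gives C(7,3) = 35; x_3 ≥ 7 gives C(6,3) = 20; x_4 ≥ 4 gives C(9,3) = 84. Together 195.
Add back pairs where two caps are both exceeded: 0 + 0 + 4 + 0 + 1 + 0 = 5.
By inclusion–exclusion the count is 286 − 195 + 5 = 96.

96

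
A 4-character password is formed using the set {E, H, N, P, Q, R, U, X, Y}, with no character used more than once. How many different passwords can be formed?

3024

This is a permutation of 4 out of 9: P(9,4) = 9!/5!.
9 × 8 × 7 × 6 = 3024.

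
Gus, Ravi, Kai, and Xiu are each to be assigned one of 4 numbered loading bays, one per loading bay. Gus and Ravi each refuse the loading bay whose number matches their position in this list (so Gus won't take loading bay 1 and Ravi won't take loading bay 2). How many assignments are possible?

14

Let Aᵢ (for i ∈ {1, 2}) be the placements that put person i in their forbidden loading bay. Any j of these fix j positions, leaving (4−j)! ways to fill the rest, and there are C(2,j) ways to pick which j.
By inclusion–exclusion, the number of valid placements is Σ_{j=0}^{2} (−1)^j C(2,j)·(4−j)!.
Computing: 24 − 12 + 2 = 14.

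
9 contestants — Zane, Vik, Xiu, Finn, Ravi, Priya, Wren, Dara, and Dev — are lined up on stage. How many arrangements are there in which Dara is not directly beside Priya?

282240

There are 9! = 362880 arrangements in all. If Dara and Priya are adjacent, merging them into one block gives 2·(8)! = 80640 arrangements.
Complementary counting: 362880 − 80640 = 282240.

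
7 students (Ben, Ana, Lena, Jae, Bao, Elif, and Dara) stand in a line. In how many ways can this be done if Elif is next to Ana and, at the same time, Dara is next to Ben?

Treat {Elif,Ana} as one block (2 orders) and {Dara,Ben} as another (2 orders).
That leaves 5 units to arrange: 2 × 2 × 5! = 4 × 120 = 480.

480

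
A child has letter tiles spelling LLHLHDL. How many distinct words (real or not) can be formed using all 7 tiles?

105

LLHLHDL has 7 letters with H appearing twice and L appearing 4 times.
The number of distinct arrangements is 7!/(4!·2!) = 5040/48 = 105.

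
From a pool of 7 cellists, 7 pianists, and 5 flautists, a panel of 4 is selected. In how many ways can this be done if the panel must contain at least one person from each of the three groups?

Total 4-person selections from all 19: C(19,4) = 3876.
Selections missing a whole group: no cellists → C(12,4) = 495; no pianists → C(12,4) = 495; no flautists → C(14,4) = 1001.
Add back selections omitting two groups (i.e. drawn from a single group): C(7,4) + C(7,4) + C(5,4) = 75.
By inclusion–exclusion: 3876 − 1991 + 75 = 1960.

1960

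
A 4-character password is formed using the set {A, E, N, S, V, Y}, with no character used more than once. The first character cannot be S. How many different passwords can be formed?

The first character has 6−1 = 5 choices (anything except S).
The remaining 3 characters are filled from the other 5 symbols without repetition: 5 × 4 × 3 = 60.
Total: 5 × 60 = 300.

300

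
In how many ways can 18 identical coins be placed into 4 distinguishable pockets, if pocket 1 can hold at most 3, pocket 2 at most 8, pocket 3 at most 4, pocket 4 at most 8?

By stars and bars, unrestricted non-negative solutions to x_1+…+x_4 = 18 number C(18+3,3) = 1330.
Subtract solutions that violate a single cap (substitute x_i' = x_i − (cap_i+1)): x_1 ≥ 4 gives C(17,3) = 680; x_2 ≥ 9 gives C(12,3) = 220; x_3 ≥ 5 gives C(16,3) = 560; x_4 ≥ 9 gives C(12,3) = 220. Together 1680.
Add back pairs where two caps are both exceeded: 56 + 220 + 56 + 35 + 1 + 35 = 403.
Subtract triples: 1 + 0 + 1 + 0 = 2.
By inclusion–exclusion the count is 1330 − 1680 + 403 − 2 = 51.

51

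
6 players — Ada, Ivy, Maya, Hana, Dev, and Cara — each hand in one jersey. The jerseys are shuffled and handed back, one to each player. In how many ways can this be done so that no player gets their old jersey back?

Let Aᵢ be the assignments in which player i gets their old jersey. We want the size of the complement of A₁∪…∪A_6.
By inclusion–exclusion this is Σ_{j=0}^{6} (−1)^j C(6,j)·(6−j)!.
Computing: 720 − 720 + 360 − 120 + 30 − 6 + 1 = 265.

265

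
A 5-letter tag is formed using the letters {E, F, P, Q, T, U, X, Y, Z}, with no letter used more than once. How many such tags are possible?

Choose and order 5 of the 9 symbols: the first letter has 9 options, the next 8, and so on down to 5.
9 × 8 × 7 × 6 × 5 = 15120.

15120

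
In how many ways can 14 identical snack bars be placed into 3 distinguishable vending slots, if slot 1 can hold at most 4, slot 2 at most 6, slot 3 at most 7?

10

By stars and bars, unrestricted non-negative solutions to x_1+…+x_3 = 14 number C(14+2,2) = 120.
Subtract solutions that violate a single cap (substitute x_i' = x_i − (cap_i+1)): x_1 ≥ 5 gives C(11,2) = 55; x_2 ≥ 7 gives C(9,2) = 36; x_3 ≥ 8 gives C(8,2) = 28. Together 119.
Add back pairs where two caps are both exceeded: 6 + 3 + 0 = 9.
By inclusion–exclusion the count is 120 − 119 + 9 = 10.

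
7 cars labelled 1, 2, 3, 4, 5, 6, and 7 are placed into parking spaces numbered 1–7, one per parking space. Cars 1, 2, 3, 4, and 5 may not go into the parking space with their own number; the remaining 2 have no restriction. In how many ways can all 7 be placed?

2428

Let Aᵢ (for 1 ≤ i ≤ 5) be the placements that put car i in its forbidden parking space. Any j of these fix j positions, leaving (7−j)! ways to fill the rest, and there are C(5,j) ways to pick which j.
By inclusion–exclusion, the number of valid placements is Σ_{j=0}^{5} (−1)^j C(5,j)·(7−j)!.
Computing: 5040 − 3600 + 1200 − 240 + 30 − 2 = 2428.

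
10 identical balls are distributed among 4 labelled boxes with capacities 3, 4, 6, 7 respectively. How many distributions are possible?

Without the upper bounds there are C(13,3) = 286 ways to split 10 among 4 boxes.
Subtract solutions that violate a single cap (substitute x_i' = x_i − (cap_i+1)): x_1 ≥ 4 gives C(9,3) = 84; x_2 ≥ 5 gives C(8,3) = 56; x_3 ≥ 7 gives C(6,3) = 20; x_4 ≥ 8 gives C(5,3) = 10. Together 170.
Add back pairs where two caps are both exceeded: 4 + 0 + 0 + 0 + 0 + 0 = 4.
By inclusion–exclusion the count is 286 − 170 + 4 = 120.

120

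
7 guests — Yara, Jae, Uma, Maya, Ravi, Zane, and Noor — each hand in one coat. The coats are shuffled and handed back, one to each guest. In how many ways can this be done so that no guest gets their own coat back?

Count assignments avoiding every fixed point. For any j of the 7 guests fixed to their own coat, the other 7−j can be arranged in (7−j)! ways.
By inclusion–exclusion this is Σ_{j=0}^{7} (−1)^j C(7,j)·(7−j)!.
Computing: 5040 − 5040 + 2520 − 840 + 210 − 42 + 7 − 1 = 1854.

1854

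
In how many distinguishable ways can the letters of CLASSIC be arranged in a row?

1260

Letter multiplicities in CLASSIC: A×1, C×2, I×1, L×1, S×2.
So there are 7! / (2!·2!) = 1260 distinguishable arrangements.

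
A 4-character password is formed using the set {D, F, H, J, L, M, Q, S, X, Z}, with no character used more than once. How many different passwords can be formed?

5040

With no repetition, fill the 4 characters in order: 10 choices, then 9, down to 7.
10 × 9 × 8 × 7 = 5040.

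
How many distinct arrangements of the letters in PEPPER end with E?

Fix E in the last position and arrange the remaining 5 letters.
Those 5 letters have P appearing 3 times, giving (5)!/(3!) = 20.

20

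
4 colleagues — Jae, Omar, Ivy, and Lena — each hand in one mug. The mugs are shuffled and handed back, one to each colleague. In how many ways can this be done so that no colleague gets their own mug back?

This is the derangement count D_4: permutations of 4 items with no fixed point.
By inclusion–exclusion this is Σ_{j=0}^{4} (−1)^j C(4,j)·(4−j)!.
Computing: 24 − 24 + 12 − 4 + 1 = 9.

9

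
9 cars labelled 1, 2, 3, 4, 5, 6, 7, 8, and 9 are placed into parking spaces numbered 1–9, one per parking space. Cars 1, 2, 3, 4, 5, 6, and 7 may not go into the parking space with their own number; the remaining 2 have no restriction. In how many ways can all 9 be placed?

Let Aᵢ (for 1 ≤ i ≤ 7) be the placements that put car i in its forbidden parking space. Any j of these fix j positions, leaving (9−j)! ways to fill the rest, and there are C(7,j) ways to pick which j.
By inclusion–exclusion, the number of valid placements is Σ_{j=0}^{7} (−1)^j C(7,j)·(9−j)!.
Computing: 362880 − 282240 + 105840 − 25200 + 4200 − 504 + 42 − 2 = 165016.

165016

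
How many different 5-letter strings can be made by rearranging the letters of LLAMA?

30

Letter multiplicities in LLAMA: A×2, L×2, M×1.
Dividing 5! = 120 by 2!·2! = 4 for the repeated letters gives 30.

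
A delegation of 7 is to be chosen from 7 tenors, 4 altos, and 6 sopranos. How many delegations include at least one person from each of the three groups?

With no constraint there are C(17,7) = 19448 possible selections.
Selections missing a whole group: no tenors → C(10,7) = 120; no altos → C(13,7) = 1716; no sopranos → C(11,7) = 330.
Add back selections omitting two groups (i.e. drawn from a single group): C(7,7) + C(4,7) + C(6,7) = 1.
By inclusion–exclusion: 19448 − 2166 + 1 = 17283.

17283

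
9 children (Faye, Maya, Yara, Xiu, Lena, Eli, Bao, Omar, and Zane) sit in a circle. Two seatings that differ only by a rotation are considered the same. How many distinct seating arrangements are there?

Fix one person's seat to break rotational symmetry; the remaining 8 people can be arranged in (8)! = 40320 ways.

40320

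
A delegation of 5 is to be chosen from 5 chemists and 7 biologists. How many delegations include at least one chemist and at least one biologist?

Total 5-person selections from all 12: C(12,5) = 792.
Subtract selections that omit an entire group: no chemists → C(7,5) = 21; no biologists → C(5,5) = 1.
Both groups omitted at once is impossible, so 792 − 22 = 770.

770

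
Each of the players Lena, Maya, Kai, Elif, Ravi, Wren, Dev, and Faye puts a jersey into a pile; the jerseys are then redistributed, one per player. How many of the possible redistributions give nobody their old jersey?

14833

This is the derangement count D_8: permutations of 8 items with no fixed point.
By inclusion–exclusion this is Σ_{j=0}^{8} (−1)^j C(8,j)·(8−j)!.
Computing: 40320 − 40320 + 20160 − 6720 + 1680 − 336 + 56 − 8 + 1 = 14833.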